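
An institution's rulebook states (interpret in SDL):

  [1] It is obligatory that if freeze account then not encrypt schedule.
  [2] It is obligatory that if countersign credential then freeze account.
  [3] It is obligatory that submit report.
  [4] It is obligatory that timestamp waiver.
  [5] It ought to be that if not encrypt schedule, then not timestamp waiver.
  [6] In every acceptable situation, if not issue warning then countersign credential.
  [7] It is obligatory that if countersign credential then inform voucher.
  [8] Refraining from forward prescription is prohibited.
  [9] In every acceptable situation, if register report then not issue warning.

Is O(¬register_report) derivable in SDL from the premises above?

From premise 4 we have O(timestamp_waiver).
The contrapositive of premise 5 (O(¬encrypt_schedule → ¬timestamp_waiver)) is O(timestamp_waiver → encrypt_schedule), and O(timestamp_waiver) is already established, so O(encrypt_schedule).
Premise 1 is O(freeze_account → ¬encrypt_schedule); contrapositively O(encrypt_schedule → ¬freeze_account). Since O(encrypt_schedule) holds, K gives O(¬freeze_account).
Premise 2, O(countersign_credential → freeze_account), contraposes to O(¬freeze_account → ¬countersign_credential); with O(¬freeze_account) we get O(¬countersign_credential).
Premise 6, O(¬issue_warning → countersign_credential), contraposes to O(¬countersign_credential → issue_warning); with O(¬countersign_credential) we get O(issue_warning).
Premise 9 is O(register_report → ¬issue_warning); contrapositively O(issue_warning → ¬register_report). Since O(issue_warning) holds, K gives O(¬register_report).
Premises 3, 7, 8 do not contribute to this derivation.
So O(¬register_report) follows.

Yes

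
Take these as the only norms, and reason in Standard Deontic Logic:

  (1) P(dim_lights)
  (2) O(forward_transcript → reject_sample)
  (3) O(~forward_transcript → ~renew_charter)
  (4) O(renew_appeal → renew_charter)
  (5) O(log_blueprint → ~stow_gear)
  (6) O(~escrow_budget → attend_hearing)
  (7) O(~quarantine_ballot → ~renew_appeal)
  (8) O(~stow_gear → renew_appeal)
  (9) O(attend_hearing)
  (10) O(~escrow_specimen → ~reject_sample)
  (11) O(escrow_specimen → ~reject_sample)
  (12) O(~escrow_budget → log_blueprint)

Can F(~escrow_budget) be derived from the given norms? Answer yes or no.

Yes

By case analysis on escrow_specimen: premise 11 gives O(escrow_specimen → ~reject_sample) and premise 10 gives O(~escrow_specimen → ~reject_sample), so O(~reject_sample) either way.
The contrapositive of premise 2 (O(forward_transcript → reject_sample)) is O(~reject_sample → ~forward_transcript), and O(~reject_sample) is already established, so O(~forward_transcript).
With premise 3, O(~forward_transcript → ~renew_charter), the K-axiom yields O(~renew_charter).
Premise 4 is O(renew_appeal → renew_charter); contrapositively O(~renew_charter → ~renew_appeal). Since O(~renew_charter) holds, K gives O(~renew_appeal).
The contrapositive of premise 8 (O(~stow_gear → renew_appeal)) is O(~renew_appeal → stow_gear), and O(~renew_appeal) is already established, so O(stow_gear).
Premise 5, O(log_blueprint → ~stow_gear), contraposes to O(stow_gear → ~log_blueprint); with O(stow_gear) we get O(~log_blueprint).
The contrapositive of premise 12 (O(~escrow_budget → log_blueprint)) is O(~log_blueprint → escrow_budget), and O(~log_blueprint) is already established, so O(escrow_budget).
Premises 1, 6, 7, 9 do not contribute to this derivation.
So O(escrow_budget) holds, i.e. F(~escrow_budget). The claim follows.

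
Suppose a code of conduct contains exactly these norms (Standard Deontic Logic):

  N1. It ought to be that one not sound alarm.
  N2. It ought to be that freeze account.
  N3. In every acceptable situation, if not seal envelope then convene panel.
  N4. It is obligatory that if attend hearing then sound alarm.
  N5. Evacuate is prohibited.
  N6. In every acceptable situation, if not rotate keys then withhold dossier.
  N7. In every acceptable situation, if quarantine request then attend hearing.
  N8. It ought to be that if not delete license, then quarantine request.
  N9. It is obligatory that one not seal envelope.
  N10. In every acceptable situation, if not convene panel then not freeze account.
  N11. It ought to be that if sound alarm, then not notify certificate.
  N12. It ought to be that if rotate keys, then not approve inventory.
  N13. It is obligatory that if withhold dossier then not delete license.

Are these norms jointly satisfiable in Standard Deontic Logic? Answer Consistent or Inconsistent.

Premise 10 is O(¬convene_panel → ¬freeze_account), but O(¬convene_panel) is not derivable from the premises, so it does not yield O(¬freeze_account).
So O(¬freeze_account) is not derivable, and the apparent clash with O(freeze_account) does not arise.
A world satisfying every obligation exists (e.g. approve_inventory=false, attend_hearing=false, convene_panel=true, delete_license=true, evacuate=false, freeze_account=true, notify_certificate=false, quarantine_request=false, rotate_keys=true, seal_envelope=false, sound_alarm=false, withhold_dossier=false); no atom is both obligatory and forbidden, so the set is consistent.

Consistent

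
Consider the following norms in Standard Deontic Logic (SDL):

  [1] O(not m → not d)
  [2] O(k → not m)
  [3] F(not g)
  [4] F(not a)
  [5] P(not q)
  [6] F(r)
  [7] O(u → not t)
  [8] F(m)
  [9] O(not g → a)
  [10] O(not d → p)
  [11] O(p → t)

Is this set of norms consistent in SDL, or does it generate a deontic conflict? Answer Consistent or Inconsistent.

Premise 9 is O(not g → a); even if O(a) held, inferring O(not g) would be affirming the consequent — invalid.
So O(not g) is not derivable, and the apparent clash with O(g) does not arise.
A world satisfying every obligation exists (e.g. a=true, d=false, g=true, k=false, m=false, p=true, q=false, r=false, t=true, u=false); no atom is both obligatory and forbidden, so the set is consistent.

Consistent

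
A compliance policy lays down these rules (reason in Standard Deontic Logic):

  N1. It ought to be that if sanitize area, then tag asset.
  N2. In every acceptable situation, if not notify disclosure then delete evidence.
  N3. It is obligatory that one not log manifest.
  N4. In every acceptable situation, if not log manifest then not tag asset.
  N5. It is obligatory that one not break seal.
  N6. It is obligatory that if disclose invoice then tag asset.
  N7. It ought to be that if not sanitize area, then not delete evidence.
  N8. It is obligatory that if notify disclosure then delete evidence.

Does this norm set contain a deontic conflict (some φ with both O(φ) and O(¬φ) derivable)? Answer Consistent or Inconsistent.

Inconsistent

Premises 2 and 8 are O(¬notify_disclosure → delete_evidence) and O(notify_disclosure → delete_evidence); every ideal world satisfies ¬notify_disclosure or notify_disclosure, so in either case delete_evidence holds — hence O(delete_evidence).
Premise 7, O(¬sanitize_area → ¬delete_evidence), contraposes to O(delete_evidence → sanitize_area); with O(delete_evidence) we get O(sanitize_area).
Applying K to premise 1 (O(sanitize_area → tag_asset)) and O(sanitize_area) yields O(tag_asset).
Premise 4, O(¬log_manifest → ¬tag_asset), contraposes to O(tag_asset → log_manifest); with O(tag_asset) we get O(log_manifest).
Yet premise 3 states O(¬log_manifest).
We now have both O(log_manifest) and O(¬log_manifest) — log_manifest is simultaneously obligatory and forbidden, violating the D-axiom.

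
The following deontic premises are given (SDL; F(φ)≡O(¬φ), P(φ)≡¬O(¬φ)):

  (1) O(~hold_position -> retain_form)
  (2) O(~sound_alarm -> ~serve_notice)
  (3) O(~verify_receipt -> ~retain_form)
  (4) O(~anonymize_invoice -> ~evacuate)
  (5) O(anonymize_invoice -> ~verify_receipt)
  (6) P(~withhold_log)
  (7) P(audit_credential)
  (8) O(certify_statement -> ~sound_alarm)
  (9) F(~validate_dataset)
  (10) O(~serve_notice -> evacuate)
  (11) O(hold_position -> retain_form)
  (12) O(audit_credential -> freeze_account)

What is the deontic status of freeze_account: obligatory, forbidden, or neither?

Neither

Premise 12 is O(audit_credential -> freeze_account), but O(audit_credential) is not derivable from the premises (the permission P(audit_credential) asserts only ~O(~audit_credential), not O(audit_credential)), so it does not yield O(freeze_account).
No premise or chain of K-axiom applications forces O(freeze_account), and none forces O(~freeze_account). So freeze_account is neither obligatory nor forbidden under these norms.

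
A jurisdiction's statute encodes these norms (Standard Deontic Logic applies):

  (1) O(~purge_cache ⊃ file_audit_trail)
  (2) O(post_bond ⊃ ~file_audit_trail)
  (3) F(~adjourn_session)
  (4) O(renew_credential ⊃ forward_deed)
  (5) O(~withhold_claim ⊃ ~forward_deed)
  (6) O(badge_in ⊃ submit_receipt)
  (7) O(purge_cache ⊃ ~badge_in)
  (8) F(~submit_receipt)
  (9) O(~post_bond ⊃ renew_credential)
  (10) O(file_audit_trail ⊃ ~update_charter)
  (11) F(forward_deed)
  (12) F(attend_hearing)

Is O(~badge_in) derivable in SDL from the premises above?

Yes

Premise 11 is F(forward_deed), i.e. O(~forward_deed).
Premise 4, O(renew_credential ⊃ forward_deed), contraposes to O(~forward_deed ⊃ ~renew_credential); with O(~forward_deed) we get O(~renew_credential).
Premise 9, O(~post_bond ⊃ renew_credential), contraposes to O(~renew_credential ⊃ post_bond); with O(~renew_credential) we get O(post_bond).
With premise 2, O(post_bond ⊃ ~file_audit_trail), the K-axiom yields O(~file_audit_trail).
Premise 1, O(~purge_cache ⊃ file_audit_trail), contraposes to O(~file_audit_trail ⊃ purge_cache); with O(~file_audit_trail) we get O(purge_cache).
From O(purge_cache) and premise 7, O(purge_cache ⊃ ~badge_in), we obtain O(~badge_in).
Premises 3, 5, 6, 8, 10, 12 do not contribute to this derivation.
So O(~badge_in) follows.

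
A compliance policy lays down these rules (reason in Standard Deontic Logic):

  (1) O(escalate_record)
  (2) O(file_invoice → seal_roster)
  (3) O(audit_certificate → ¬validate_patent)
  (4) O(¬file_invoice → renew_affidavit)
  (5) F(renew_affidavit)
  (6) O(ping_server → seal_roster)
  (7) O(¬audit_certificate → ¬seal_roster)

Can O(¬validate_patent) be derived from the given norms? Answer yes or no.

Yes

Premise 5, F(renew_affidavit), is equivalent to O(¬renew_affidavit).
Premise 4 is O(¬file_invoice → renew_affidavit); contrapositively O(¬renew_affidavit → file_invoice). Since O(¬renew_affidavit) holds, K gives O(file_invoice).
With premise 2, O(file_invoice → seal_roster), the K-axiom yields O(seal_roster).
Premise 7 is O(¬audit_certificate → ¬seal_roster); contrapositively O(seal_roster → audit_certificate). Since O(seal_roster) holds, K gives O(audit_certificate).
With premise 3, O(audit_certificate → ¬validate_patent), the K-axiom yields O(¬validate_patent).
Premises 1, 6 do not contribute to this derivation.
So O(¬validate_patent) follows.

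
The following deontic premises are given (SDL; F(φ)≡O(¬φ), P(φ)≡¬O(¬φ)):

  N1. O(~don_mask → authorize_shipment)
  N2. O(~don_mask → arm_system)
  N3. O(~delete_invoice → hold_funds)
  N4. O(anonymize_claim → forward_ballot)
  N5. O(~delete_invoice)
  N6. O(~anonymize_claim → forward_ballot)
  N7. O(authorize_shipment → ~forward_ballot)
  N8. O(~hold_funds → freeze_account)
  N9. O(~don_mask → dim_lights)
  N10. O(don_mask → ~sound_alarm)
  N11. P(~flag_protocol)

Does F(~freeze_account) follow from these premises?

Premise 8 is O(~hold_funds → freeze_account), but O(~hold_funds) is not derivable from the premises, so it does not yield O(freeze_account).
No other premise forces O(freeze_account). An ideal world satisfying every premise can still have ~freeze_account true, so F(~freeze_account) is not derivable.

No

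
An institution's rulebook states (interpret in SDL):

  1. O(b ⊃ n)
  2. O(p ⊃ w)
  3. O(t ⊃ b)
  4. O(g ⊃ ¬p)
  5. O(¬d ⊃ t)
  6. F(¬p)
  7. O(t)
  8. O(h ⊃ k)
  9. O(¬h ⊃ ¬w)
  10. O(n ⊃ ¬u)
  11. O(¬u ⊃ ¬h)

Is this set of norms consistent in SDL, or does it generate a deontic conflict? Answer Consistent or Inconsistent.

Inconsistent

Premise 7 states O(t) outright.
From O(t) and premise 3, O(t ⊃ b), we obtain O(b).
Applying K to premise 1 (O(b ⊃ n)) and O(b) yields O(n).
With premise 10, O(n ⊃ ¬u), the K-axiom yields O(¬u).
Premise 11 is O(¬u ⊃ ¬h); since O(¬u), deontic closure gives O(¬h).
With premise 9, O(¬h ⊃ ¬w), the K-axiom yields O(¬w).
Premise 2, O(p ⊃ w), contraposes to O(¬w ⊃ ¬p); with O(¬w) we get O(¬p).
But premise 6, F(¬p), means O(p).
We now have both O(¬p) and O(p) — p is simultaneously obligatory and forbidden, violating the D-axiom.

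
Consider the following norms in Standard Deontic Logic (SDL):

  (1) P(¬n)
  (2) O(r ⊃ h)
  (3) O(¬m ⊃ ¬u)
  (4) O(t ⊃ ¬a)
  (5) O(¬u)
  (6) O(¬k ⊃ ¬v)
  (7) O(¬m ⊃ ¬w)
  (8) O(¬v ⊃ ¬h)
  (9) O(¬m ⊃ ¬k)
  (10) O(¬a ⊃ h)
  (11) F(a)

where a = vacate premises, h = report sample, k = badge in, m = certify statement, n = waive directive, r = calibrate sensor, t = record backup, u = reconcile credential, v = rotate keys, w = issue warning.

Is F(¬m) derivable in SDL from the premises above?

Yes

F(a) at premise 11 means O(¬a).
Applying K to premise 10 (O(¬a ⊃ h)) and O(¬a) yields O(h).
Premise 8 is O(¬v ⊃ ¬h); contrapositively O(h ⊃ v). Since O(h) holds, K gives O(v).
The contrapositive of premise 6 (O(¬k ⊃ ¬v)) is O(v ⊃ k), and O(v) is already established, so O(k).
The contrapositive of premise 9 (O(¬m ⊃ ¬k)) is O(k ⊃ m), and O(k) is already established, so O(m).
Premises 1, 2, 3, 4, 5, 7 do not contribute to this derivation.
So O(m) holds, i.e. F(¬m). The claim follows.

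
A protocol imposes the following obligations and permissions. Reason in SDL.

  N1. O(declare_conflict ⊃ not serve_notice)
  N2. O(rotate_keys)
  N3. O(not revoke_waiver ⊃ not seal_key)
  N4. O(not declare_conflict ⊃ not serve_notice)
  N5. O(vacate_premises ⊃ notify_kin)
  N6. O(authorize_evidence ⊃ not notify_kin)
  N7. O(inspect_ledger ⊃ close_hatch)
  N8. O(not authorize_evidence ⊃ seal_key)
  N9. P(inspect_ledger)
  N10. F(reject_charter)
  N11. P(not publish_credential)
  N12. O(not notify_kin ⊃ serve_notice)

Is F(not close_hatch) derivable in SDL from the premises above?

Premise 7 is O(inspect_ledger ⊃ close_hatch), but O(inspect_ledger) is not derivable from the premises (the permission P(inspect_ledger) asserts only not O(not inspect_ledger), not O(inspect_ledger)), so it does not yield O(close_hatch).
No other premise forces O(close_hatch). An ideal world satisfying every premise can still have not close_hatch true, so F(not close_hatch) is not derivable.

No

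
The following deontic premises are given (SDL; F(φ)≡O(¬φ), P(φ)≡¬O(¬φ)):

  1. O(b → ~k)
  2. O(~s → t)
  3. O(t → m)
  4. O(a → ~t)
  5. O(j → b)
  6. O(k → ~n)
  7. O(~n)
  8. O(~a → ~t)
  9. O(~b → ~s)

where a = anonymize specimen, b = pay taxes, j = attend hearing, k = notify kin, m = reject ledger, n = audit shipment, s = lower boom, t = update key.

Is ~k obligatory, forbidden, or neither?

Premises 8 and 4 are O(~a → ~t) and O(a → ~t); every ideal world satisfies ~a or a, so in either case ~t holds — hence O(~t).
Premise 2 is O(~s → t); contrapositively O(~t → s). Since O(~t) holds, K gives O(s).
The contrapositive of premise 9 (O(~b → ~s)) is O(s → b), and O(s) is already established, so O(b).
Premise 1 is O(b → ~k); since O(b), deontic closure gives O(~k).
Premises 3, 5, 6, 7 do not contribute to this derivation.
Hence ~k is obligatory.

Obligatory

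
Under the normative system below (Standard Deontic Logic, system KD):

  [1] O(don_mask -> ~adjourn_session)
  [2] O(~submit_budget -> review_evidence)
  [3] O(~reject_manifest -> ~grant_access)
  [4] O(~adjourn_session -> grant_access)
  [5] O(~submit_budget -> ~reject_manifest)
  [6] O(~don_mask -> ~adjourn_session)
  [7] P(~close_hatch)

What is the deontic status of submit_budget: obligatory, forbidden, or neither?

Premises 1 and 6 cover both cases: O(don_mask -> ~adjourn_session) and O(~don_mask -> ~adjourn_session). Since don_mask ∨ ~don_mask is a tautology, O(~adjourn_session) follows.
From O(~adjourn_session) and premise 4, O(~adjourn_session -> grant_access), we obtain O(grant_access).
The contrapositive of premise 3 (O(~reject_manifest -> ~grant_access)) is O(grant_access -> reject_manifest), and O(grant_access) is already established, so O(reject_manifest).
The contrapositive of premise 5 (O(~submit_budget -> ~reject_manifest)) is O(reject_manifest -> submit_budget), and O(reject_manifest) is already established, so O(submit_budget).
Premises 2, 7 do not contribute to this derivation.
Hence submit_budget is obligatory.

Obligatory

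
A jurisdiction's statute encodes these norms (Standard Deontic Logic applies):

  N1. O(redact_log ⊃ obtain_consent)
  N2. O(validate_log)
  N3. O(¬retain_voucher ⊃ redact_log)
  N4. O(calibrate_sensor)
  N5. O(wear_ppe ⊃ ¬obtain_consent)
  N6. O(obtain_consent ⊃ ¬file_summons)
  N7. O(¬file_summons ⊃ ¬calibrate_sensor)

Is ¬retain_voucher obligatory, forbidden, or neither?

Forbidden

Premise 4 states O(calibrate_sensor) outright.
Premise 7, O(¬file_summons ⊃ ¬calibrate_sensor), contraposes to O(calibrate_sensor ⊃ file_summons); with O(calibrate_sensor) we get O(file_summons).
Premise 6, O(obtain_consent ⊃ ¬file_summons), contraposes to O(file_summons ⊃ ¬obtain_consent); with O(file_summons) we get O(¬obtain_consent).
The contrapositive of premise 1 (O(redact_log ⊃ obtain_consent)) is O(¬obtain_consent ⊃ ¬redact_log), and O(¬obtain_consent) is already established, so O(¬redact_log).
Premise 3 is O(¬retain_voucher ⊃ redact_log); contrapositively O(¬redact_log ⊃ retain_voucher). Since O(¬redact_log) holds, K gives O(retain_voucher).
Premises 2, 5 do not contribute to this derivation.
Thus O(retain_voucher), which is F(¬retain_voucher): ¬retain_voucher is forbidden.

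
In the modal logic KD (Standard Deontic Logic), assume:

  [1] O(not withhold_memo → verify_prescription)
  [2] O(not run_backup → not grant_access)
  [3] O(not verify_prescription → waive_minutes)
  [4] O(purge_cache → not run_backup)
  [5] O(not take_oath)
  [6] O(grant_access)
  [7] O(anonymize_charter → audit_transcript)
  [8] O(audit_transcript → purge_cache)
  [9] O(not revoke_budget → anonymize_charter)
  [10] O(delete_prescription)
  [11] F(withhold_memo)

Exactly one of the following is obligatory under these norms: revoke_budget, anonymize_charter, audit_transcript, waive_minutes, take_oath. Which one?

revoke_budget

Premise 6 gives O(grant_access).
The contrapositive of premise 2 (O(not run_backup → not grant_access)) is O(grant_access → run_backup), and O(grant_access) is already established, so O(run_backup).
Premise 4, O(purge_cache → not run_backup), contraposes to O(run_backup → not purge_cache); with O(run_backup) we get O(not purge_cache).
The contrapositive of premise 8 (O(audit_transcript → purge_cache)) is O(not purge_cache → not audit_transcript), and O(not purge_cache) is already established, so O(not audit_transcript).
The contrapositive of premise 7 (O(anonymize_charter → audit_transcript)) is O(not audit_transcript → not anonymize_charter), and O(not audit_transcript) is already established, so O(not anonymize_charter).
The contrapositive of premise 9 (O(not revoke_budget → anonymize_charter)) is O(not anonymize_charter → revoke_budget), and O(not anonymize_charter) is already established, so O(revoke_budget).
So O(revoke_budget) holds — revoke_budget is obligatory. None of the other listed options is made obligatory by any chain of premises.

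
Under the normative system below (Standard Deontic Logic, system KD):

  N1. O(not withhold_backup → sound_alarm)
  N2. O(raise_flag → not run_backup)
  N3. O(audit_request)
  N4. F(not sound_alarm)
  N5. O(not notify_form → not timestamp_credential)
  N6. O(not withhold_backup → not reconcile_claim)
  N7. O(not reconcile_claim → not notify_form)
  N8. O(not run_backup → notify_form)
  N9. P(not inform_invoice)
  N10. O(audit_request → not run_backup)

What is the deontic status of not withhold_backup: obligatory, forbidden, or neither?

Forbidden

Premise 3 states O(audit_request) outright.
From O(audit_request) and premise 10, O(audit_request → not run_backup), we obtain O(not run_backup).
With premise 8, O(not run_backup → notify_form), the K-axiom yields O(notify_form).
Premise 7 is O(not reconcile_claim → not notify_form); contrapositively O(notify_form → reconcile_claim). Since O(notify_form) holds, K gives O(reconcile_claim).
Premise 6 is O(not withhold_backup → not reconcile_claim); contrapositively O(reconcile_claim → withhold_backup). Since O(reconcile_claim) holds, K gives O(withhold_backup).
Premises 1, 2, 4, 5, 9 do not contribute to this derivation.
Thus O(withhold_backup), which is F(not withhold_backup): not withhold_backup is forbidden.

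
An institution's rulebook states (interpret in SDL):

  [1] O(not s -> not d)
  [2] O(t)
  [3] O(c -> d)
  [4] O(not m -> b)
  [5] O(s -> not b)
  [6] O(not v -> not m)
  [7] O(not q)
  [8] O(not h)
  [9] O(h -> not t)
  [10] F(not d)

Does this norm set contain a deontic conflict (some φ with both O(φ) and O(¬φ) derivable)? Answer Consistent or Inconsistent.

Premise 9 is O(h -> not t), but O(h) is not derivable from the premises, so it does not yield O(not t).
So O(not t) is not derivable, and the apparent clash with O(t) does not arise.
A world satisfying every obligation exists (e.g. b=false, c=false, d=true, h=false, m=true, q=false, s=true, t=true, v=true); no atom is both obligatory and forbidden, so the set is consistent.

Consistent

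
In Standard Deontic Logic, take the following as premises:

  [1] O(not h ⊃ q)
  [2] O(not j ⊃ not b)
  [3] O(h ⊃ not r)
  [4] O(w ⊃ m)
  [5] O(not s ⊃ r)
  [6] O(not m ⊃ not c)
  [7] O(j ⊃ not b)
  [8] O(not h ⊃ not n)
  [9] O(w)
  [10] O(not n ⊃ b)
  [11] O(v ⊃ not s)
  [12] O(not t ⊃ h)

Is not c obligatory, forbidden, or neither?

Premise 6 is O(not m ⊃ not c), but O(not m) is not derivable from the premises, so it does not yield O(not c).
No premise or chain of K-axiom applications forces O(not c), and none forces O(c). So not c is neither obligatory nor forbidden under these norms.

Neither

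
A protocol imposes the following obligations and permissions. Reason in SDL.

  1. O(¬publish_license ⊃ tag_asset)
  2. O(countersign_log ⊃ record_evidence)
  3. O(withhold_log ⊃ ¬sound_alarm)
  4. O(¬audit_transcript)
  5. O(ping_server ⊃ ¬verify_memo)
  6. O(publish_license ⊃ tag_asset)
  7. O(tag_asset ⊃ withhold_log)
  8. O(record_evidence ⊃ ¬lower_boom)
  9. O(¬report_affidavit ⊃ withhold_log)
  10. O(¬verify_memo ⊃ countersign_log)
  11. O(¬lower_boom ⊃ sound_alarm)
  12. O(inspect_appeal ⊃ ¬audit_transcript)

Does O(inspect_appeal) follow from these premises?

Premise 12 is O(inspect_appeal ⊃ ¬audit_transcript); even if O(¬audit_transcript) held, inferring O(inspect_appeal) would be affirming the consequent — invalid.
No other premise forces O(inspect_appeal). An ideal world satisfying every premise can still have inspect_appeal false, so O(inspect_appeal) is not derivable.

No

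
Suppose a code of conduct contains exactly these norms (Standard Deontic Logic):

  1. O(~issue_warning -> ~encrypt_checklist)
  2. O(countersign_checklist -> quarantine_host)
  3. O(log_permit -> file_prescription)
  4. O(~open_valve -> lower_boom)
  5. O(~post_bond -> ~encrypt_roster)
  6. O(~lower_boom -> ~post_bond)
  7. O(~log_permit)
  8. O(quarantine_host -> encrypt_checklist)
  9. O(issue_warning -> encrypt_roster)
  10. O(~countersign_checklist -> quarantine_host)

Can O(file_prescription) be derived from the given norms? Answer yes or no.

Premise 3 is O(log_permit -> file_prescription), but O(log_permit) is not derivable from the premises, so it does not yield O(file_prescription).
No other premise forces O(file_prescription). An ideal world satisfying every premise can still have file_prescription false, so O(file_prescription) is not derivable.

No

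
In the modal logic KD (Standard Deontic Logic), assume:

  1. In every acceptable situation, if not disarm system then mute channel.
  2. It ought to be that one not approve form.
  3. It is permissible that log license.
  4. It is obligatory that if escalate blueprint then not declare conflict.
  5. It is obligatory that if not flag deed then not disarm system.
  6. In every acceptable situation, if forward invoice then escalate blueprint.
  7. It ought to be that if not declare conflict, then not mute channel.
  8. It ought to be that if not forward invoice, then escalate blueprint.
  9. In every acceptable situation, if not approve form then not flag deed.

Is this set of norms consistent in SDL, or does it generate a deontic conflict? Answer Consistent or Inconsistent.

Inconsistent

Premises 8 and 6 are O(¬forward_invoice → escalate_blueprint) and O(forward_invoice → escalate_blueprint); every ideal world satisfies ¬forward_invoice or forward_invoice, so in either case escalate_blueprint holds — hence O(escalate_blueprint).
Premise 4 is O(escalate_blueprint → ¬declare_conflict); since O(escalate_blueprint), deontic closure gives O(¬declare_conflict).
From O(¬declare_conflict) and premise 7, O(¬declare_conflict → ¬mute_channel), we obtain O(¬mute_channel).
Premise 1, O(¬disarm_system → mute_channel), contraposes to O(¬mute_channel → disarm_system); with O(¬mute_channel) we get O(disarm_system).
The contrapositive of premise 5 (O(¬flag_deed → ¬disarm_system)) is O(disarm_system → flag_deed), and O(disarm_system) is already established, so O(flag_deed).
The contrapositive of premise 9 (O(¬approve_form → ¬flag_deed)) is O(flag_deed → approve_form), and O(flag_deed) is already established, so O(approve_form).
However, premise 2 gives O(¬approve_form).
We now have both O(approve_form) and O(¬approve_form) — approve_form is simultaneously obligatory and forbidden, violating the D-axiom.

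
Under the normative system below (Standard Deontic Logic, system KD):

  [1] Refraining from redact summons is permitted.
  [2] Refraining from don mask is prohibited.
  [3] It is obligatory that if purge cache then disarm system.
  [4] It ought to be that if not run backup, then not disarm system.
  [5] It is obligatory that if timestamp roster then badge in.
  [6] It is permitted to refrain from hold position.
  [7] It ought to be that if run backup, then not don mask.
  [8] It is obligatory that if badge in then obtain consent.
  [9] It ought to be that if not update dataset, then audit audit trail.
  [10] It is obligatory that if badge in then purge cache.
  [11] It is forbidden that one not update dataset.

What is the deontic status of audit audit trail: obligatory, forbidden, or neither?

Premise 9 is O(¬update_dataset → audit_audit_trail), but O(¬update_dataset) is not derivable from the premises, so it does not yield O(audit_audit_trail).
No premise or chain of K-axiom applications forces O(audit_audit_trail), and none forces O(¬audit_audit_trail). So audit_audit_trail is neither obligatory nor forbidden under these norms.

Neither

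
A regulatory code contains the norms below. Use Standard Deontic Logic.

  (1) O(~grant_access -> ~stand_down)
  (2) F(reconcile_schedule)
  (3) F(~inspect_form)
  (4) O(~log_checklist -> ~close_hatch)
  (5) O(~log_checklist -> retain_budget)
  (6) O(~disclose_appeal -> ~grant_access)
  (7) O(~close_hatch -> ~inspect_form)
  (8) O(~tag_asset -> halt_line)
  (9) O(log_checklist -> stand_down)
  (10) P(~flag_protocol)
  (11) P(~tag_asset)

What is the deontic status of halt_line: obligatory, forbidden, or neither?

Neither

Premise 8 is O(~tag_asset -> halt_line), but O(~tag_asset) is not derivable from the premises (the permission P(~tag_asset) asserts only ~O(tag_asset), not O(~tag_asset)), so it does not yield O(halt_line).
No premise or chain of K-axiom applications forces O(halt_line), and none forces O(~halt_line). So halt_line is neither obligatory nor forbidden under these norms.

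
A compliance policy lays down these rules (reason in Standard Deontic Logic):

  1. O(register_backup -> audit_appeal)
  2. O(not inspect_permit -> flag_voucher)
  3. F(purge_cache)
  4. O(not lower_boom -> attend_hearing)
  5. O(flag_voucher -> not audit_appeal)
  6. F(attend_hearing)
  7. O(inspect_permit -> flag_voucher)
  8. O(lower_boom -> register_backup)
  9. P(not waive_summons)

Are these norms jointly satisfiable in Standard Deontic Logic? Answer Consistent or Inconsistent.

Premises 2 and 7 are O(not inspect_permit -> flag_voucher) and O(inspect_permit -> flag_voucher); every ideal world satisfies not inspect_permit or inspect_permit, so in either case flag_voucher holds — hence O(flag_voucher).
With premise 5, O(flag_voucher -> not audit_appeal), the K-axiom yields O(not audit_appeal).
Premise 1, O(register_backup -> audit_appeal), contraposes to O(not audit_appeal -> not register_backup); with O(not audit_appeal) we get O(not register_backup).
Premise 8 is O(lower_boom -> register_backup); contrapositively O(not register_backup -> not lower_boom). Since O(not register_backup) holds, K gives O(not lower_boom).
From O(not lower_boom) and premise 4, O(not lower_boom -> attend_hearing), we obtain O(attend_hearing).
But premise 6, F(attend_hearing), means O(not attend_hearing).
We now have both O(attend_hearing) and O(not attend_hearing) — attend_hearing is simultaneously obligatory and forbidden, violating the D-axiom.

Inconsistent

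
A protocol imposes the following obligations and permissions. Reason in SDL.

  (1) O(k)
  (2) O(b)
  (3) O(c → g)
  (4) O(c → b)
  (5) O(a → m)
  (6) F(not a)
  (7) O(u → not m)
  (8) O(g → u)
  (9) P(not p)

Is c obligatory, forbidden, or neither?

Forbidden

Premise 6 is F(not a), i.e. O(a).
From O(a) and premise 5, O(a → m), we obtain O(m).
Premise 7 is O(u → not m); contrapositively O(m → not u). Since O(m) holds, K gives O(not u).
Premise 8, O(g → u), contraposes to O(not u → not g); with O(not u) we get O(not g).
Premise 3, O(c → g), contraposes to O(not g → not c); with O(not g) we get O(not c).
Premises 1, 2, 4, 9 do not contribute to this derivation.
Thus O(not c), which is F(c): c is forbidden.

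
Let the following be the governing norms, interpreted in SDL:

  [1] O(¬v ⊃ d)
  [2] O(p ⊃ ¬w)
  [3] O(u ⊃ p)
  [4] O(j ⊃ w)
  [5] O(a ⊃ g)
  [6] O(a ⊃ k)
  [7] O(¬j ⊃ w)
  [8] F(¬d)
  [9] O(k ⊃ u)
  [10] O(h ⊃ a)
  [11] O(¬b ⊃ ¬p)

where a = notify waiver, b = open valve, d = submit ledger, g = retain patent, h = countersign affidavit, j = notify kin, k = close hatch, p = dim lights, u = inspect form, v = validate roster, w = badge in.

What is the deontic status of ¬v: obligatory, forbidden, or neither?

Premise 1 is O(¬v ⊃ d); even if O(d) held, inferring O(¬v) would be affirming the consequent — invalid.
No premise or chain of K-axiom applications forces O(¬v), and none forces O(v). So ¬v is neither obligatory nor forbidden under these norms.

Neither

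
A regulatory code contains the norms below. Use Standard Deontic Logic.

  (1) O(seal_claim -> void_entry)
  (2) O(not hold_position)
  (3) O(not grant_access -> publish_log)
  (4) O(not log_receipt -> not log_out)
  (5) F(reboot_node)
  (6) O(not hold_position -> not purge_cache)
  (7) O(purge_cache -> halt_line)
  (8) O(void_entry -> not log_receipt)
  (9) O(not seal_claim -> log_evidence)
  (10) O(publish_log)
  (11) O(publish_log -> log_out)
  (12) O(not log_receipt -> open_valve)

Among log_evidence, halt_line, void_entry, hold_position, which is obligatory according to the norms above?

Premise 10 gives O(publish_log).
With premise 11, O(publish_log -> log_out), the K-axiom yields O(log_out).
The contrapositive of premise 4 (O(not log_receipt -> not log_out)) is O(log_out -> log_receipt), and O(log_out) is already established, so O(log_receipt).
Premise 8 is O(void_entry -> not log_receipt); contrapositively O(log_receipt -> not void_entry). Since O(log_receipt) holds, K gives O(not void_entry).
Premise 1, O(seal_claim -> void_entry), contraposes to O(not void_entry -> not seal_claim); with O(not void_entry) we get O(not seal_claim).
From O(not seal_claim) and premise 9, O(not seal_claim -> log_evidence), we obtain O(log_evidence).
So O(log_evidence) holds — log_evidence is obligatory. None of the other listed options is made obligatory by any chain of premises.

log_evidence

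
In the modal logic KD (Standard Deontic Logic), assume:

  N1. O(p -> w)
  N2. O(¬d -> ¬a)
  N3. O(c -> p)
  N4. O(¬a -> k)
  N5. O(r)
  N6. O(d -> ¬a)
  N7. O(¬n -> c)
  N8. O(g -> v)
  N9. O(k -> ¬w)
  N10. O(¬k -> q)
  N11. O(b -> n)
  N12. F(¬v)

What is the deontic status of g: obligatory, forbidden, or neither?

Neither

Premise 8 is O(g -> v); even if O(v) held, inferring O(g) would be affirming the consequent — invalid.
No premise or chain of K-axiom applications forces O(g), and none forces O(¬g). So g is neither obligatory nor forbidden under these norms.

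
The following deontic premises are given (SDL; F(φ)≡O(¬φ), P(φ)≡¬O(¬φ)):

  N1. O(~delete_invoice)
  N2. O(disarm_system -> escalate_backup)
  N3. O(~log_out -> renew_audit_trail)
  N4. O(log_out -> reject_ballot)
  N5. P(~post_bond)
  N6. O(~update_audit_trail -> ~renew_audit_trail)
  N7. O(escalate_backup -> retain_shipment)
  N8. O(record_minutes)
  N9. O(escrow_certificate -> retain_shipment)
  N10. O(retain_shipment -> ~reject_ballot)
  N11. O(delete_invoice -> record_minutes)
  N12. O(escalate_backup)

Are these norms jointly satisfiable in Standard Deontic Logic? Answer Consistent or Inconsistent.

Premise 11 is O(delete_invoice -> record_minutes); even if O(record_minutes) held, inferring O(delete_invoice) would be affirming the consequent — invalid.
So O(delete_invoice) is not derivable, and the apparent clash with O(~delete_invoice) does not arise.
A world satisfying every obligation exists (e.g. delete_invoice=false, disarm_system=false, escalate_backup=true, escrow_certificate=false, log_out=false, post_bond=false, record_minutes=true, reject_ballot=false, renew_audit_trail=true, retain_shipment=true, update_audit_trail=true); no atom is both obligatory and forbidden, so the set is consistent.

Consistent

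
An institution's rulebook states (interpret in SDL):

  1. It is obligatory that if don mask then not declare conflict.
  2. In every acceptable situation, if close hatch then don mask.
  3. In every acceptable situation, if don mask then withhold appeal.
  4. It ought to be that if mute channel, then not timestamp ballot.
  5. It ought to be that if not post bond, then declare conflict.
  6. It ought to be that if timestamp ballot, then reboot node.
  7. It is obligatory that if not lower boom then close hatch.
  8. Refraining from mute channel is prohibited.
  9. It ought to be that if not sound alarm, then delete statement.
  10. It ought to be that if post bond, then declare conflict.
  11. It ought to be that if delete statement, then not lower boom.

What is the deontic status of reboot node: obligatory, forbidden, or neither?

Neither

Premise 6 is O(timestamp_ballot → reboot_node), but O(timestamp_ballot) is not derivable from the premises, so it does not yield O(reboot_node).
No premise or chain of K-axiom applications forces O(reboot_node), and none forces O(¬reboot_node). So reboot_node is neither obligatory nor forbidden under these norms.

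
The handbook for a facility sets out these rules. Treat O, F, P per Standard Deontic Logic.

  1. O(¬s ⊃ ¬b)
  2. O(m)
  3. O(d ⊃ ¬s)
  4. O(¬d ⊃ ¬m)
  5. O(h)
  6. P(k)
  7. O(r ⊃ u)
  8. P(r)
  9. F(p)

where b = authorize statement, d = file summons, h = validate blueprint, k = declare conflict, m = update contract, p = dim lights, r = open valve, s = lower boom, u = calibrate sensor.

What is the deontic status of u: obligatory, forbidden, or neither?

Premise 7 is O(r ⊃ u), but O(r) is not derivable from the premises (the permission P(r) asserts only ¬O(¬r), not O(r)), so it does not yield O(u).
No premise or chain of K-axiom applications forces O(u), and none forces O(¬u). So u is neither obligatory nor forbidden under these norms.

Neither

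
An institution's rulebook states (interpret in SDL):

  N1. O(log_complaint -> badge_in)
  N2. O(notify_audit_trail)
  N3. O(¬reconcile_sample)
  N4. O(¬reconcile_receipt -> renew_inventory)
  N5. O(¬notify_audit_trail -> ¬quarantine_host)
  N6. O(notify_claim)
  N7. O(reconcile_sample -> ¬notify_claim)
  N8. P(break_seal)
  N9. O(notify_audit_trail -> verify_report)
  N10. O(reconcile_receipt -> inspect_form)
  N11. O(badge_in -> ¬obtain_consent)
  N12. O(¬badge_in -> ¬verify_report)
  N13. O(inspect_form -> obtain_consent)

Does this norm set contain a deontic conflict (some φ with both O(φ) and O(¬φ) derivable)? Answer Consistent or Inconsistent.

Consistent

Premise 7 is O(reconcile_sample -> ¬notify_claim), but O(reconcile_sample) is not derivable from the premises, so it does not yield O(¬notify_claim).
So O(¬notify_claim) is not derivable, and the apparent clash with O(notify_claim) does not arise.
A world satisfying every obligation exists (e.g. badge_in=true, break_seal=false, inspect_form=false, log_complaint=false, notify_audit_trail=true, notify_claim=true, obtain_consent=false, quarantine_host=false, reconcile_receipt=false, reconcile_sample=false, renew_inventory=true, verify_report=true); no atom is both obligatory and forbidden, so the set is consistent.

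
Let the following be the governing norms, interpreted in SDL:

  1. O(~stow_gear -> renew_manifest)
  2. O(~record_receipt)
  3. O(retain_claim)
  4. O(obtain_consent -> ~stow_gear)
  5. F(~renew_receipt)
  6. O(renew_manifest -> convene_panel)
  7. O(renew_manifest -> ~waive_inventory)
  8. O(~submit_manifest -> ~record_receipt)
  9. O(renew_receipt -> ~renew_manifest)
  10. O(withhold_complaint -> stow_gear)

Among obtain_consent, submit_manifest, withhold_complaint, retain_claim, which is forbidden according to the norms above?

Premise 5 is F(~renew_receipt), i.e. O(renew_receipt).
With premise 9, O(renew_receipt -> ~renew_manifest), the K-axiom yields O(~renew_manifest).
Premise 1 is O(~stow_gear -> renew_manifest); contrapositively O(~renew_manifest -> stow_gear). Since O(~renew_manifest) holds, K gives O(stow_gear).
Premise 4 is O(obtain_consent -> ~stow_gear); contrapositively O(stow_gear -> ~obtain_consent). Since O(stow_gear) holds, K gives O(~obtain_consent).
So O(~obtain_consent) holds, i.e. obtain_consent is forbidden. None of the other listed options is forbidden under the premises.

obtain_consent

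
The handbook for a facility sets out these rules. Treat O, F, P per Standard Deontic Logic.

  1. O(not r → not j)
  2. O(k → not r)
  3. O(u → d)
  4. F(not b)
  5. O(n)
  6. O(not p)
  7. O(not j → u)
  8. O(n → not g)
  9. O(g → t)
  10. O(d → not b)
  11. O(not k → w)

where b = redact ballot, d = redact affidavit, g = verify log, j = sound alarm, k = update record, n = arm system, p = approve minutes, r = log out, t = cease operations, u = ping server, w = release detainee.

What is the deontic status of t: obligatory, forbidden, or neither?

Premise 9 is O(g → t), but O(g) is not derivable from the premises, so it does not yield O(t).
No premise or chain of K-axiom applications forces O(t), and none forces O(not t). So t is neither obligatory nor forbidden under these norms.

Neither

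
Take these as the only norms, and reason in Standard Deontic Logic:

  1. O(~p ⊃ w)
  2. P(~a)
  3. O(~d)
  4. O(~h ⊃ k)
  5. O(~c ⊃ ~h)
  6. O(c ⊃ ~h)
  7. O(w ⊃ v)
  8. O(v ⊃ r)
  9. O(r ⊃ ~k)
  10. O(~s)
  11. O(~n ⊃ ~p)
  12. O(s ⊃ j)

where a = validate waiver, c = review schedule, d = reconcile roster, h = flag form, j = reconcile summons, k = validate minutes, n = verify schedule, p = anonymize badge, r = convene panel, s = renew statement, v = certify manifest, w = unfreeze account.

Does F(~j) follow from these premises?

Premise 12 is O(s ⊃ j), but O(s) is not derivable from the premises, so it does not yield O(j).
No other premise forces O(j). An ideal world satisfying every premise can still have ~j true, so F(~j) is not derivable.

No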